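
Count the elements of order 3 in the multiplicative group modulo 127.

2

φ(127) = 127 − 1 = 126 = 2 · 3^2 · 7.
In a cyclic group of order 126, there are φ(d) elements of order d for each divisor d of 126, and zero for non-divisors.
3 | 126, and φ(3) = 3 − 1 = 2.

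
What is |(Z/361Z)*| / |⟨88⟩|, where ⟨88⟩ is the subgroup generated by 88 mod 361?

3

ord(88) | φ(361) = φ(19^2) = 19·(19−1) = 342 = 2 · 3^2 · 19.
Divisors of 342: 1, 2, 3, 6, 9, 18, 19, 38, 57, 114, 171, 342.
Check 88^d mod 361 for each divisor in increasing order:
88^1 ≡ 88 (mod 361)
88^2 ≡ 163 (mod 361)
88^3 ≡ 265 (mod 361)
88^6 ≡ 191 (mod 361)
88^9 ≡ 75 (mod 361)
88^18 ≡ 210 (mod 361)
88^19 ≡ 69 (mod 361)
88^38 ≡ 68 (mod 361)
88^57 ≡ 360 (mod 361)
88^114 ≡ 1 (mod 361) ✓
Thus |⟨88⟩| = ord(88) = 114.
The index is φ(361) / ord(88) = 342 / 114 = 3.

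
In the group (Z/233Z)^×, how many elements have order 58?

φ(233) = 233 − 1 = 232 = 2^3 · 29.
In a cyclic group of order 232, there are φ(d) elements of order d for each divisor d of 232, and zero for non-divisors.
58 = 2 · 29 divides 232, and φ(58) = 28.

28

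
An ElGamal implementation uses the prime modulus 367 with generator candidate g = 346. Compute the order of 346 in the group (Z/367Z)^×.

61

The order of 346 must divide φ(367) = 367 − 1 = 366 = 2 · 3 · 61.
Divisors of 366: 1, 2, 3, 6, 61, 122, 183, 366.
Check 346^d mod 367 for each divisor in increasing order:
346^1 ≡ 346 (mod 367)
346^2 ≡ 74 (mod 367)
346^3 ≡ 281 (mod 367)
346^6 ≡ 56 (mod 367)
346^61 ≡ 1 (mod 367) ✓
So ord_367(346) = 61.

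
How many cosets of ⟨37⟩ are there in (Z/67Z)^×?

The order of 37 must divide φ(67) = 67 − 1 = 66 = 2 · 3 · 11.
Divisors of 66: 1, 2, 3, 6, 11, 22, 33, 66.
Evaluate successive powers at the divisors of 66:
37^1 ≡ 37
37^2 ≡ 29
37^3 ≡ 1
So ord_67(37) = 3, hence |⟨37⟩| = 3.
The index is φ(67) / ord(37) = 66 / 3 = 22.

22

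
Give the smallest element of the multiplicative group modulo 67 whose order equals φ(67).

2

φ(67) = 67 − 1 = 66 = 2 · 3 · 11.
g is a primitive root iff g^(66/q) ≢ 1 (mod 67) for each prime q ∈ {2, 3, 11}.
g = 2: 2^33 ≡ 66; 2^22 ≡ 37; 2^6 ≡ 64 — none is 1, so 2 is a primitive root.
Hence the least primitive root of 67 is 2.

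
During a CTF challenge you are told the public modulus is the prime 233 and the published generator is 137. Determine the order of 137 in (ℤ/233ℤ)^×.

232

The order of 137 must divide φ(233) = 233 − 1 = 232 = 2^3 · 29.
Divisors of 232: 1, 2, 4, 8, 29, 58, 116, 232.
Test each divisor d:
137^1 ≡ 137 (mod 233)
137^2 ≡ 129 (mod 233)
137^4 ≡ 98 (mod 233)
137^8 ≡ 51 (mod 233)
137^29 ≡ 12 (mod 233)
137^58 ≡ 144 (mod 233)
137^116 ≡ 232 (mod 233)
137^232 ≡ 1 (mod 233) ✓
So ord_233(137) = 232.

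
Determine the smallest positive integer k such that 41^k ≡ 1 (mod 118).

29

The order of 41 must divide φ(118) = φ(2)·φ(59) = 1·58 = 58 = 2 · 29.
Divisors of 58: 1, 2, 29, 58.
Compute 41^d (mod 118) for the divisors d until we hit 1:
41^1 ≡ 41 (mod 118)
41^2 ≡ 29 (mod 118)
41^29 ≡ 1 (mod 118) ✓
The smallest such exponent is 29, so the order of 41 is 29.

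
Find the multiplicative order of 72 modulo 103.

ord(72) | φ(103) = 103 − 1 = 102 = 2 · 3 · 17.
Divisors of 102: 1, 2, 3, 6, 17, 34, 51, 102.
Compute 72^d (mod 103) for the divisors d until we hit 1:
72^1 ≡ 72 (mod 103)
72^2 ≡ 34 (mod 103)
72^3 ≡ 79 (mod 103)
72^6 ≡ 61 (mod 103)
72^17 ≡ 1 (mod 103) ✓
Therefore the multiplicative order of 72 modulo 103 is 17.

17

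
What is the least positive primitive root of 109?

φ(109) = 109 − 1 = 108 = 2^2 · 3^3.
Test candidates g = 2, 3, … against the prime factors q ∈ {2, 3} of φ(109): g is a generator iff g^(108/q) ≢ 1 for every such q.
g = 2: 2^54 ≡ 108; 2^36 ≡ 1 — hits 1, so not a primitive root.
g = 3: 3^54 ≡ 1 — hits 1, so not a primitive root.
g = 4: 4^54 ≡ 1 — hits 1, so not a primitive root.
g = 5: 5^54 ≡ 1 — hits 1, so not a primitive root.
g = 6: 6^54 ≡ 108; 6^36 ≡ 63 — none is 1, so 6 is a primitive root.
So 6 is the smallest generator of (Z/109Z)^×.

6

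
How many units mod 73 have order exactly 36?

12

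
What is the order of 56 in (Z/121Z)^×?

11

By Lagrange's theorem, ord_121(56) divides φ(121) = φ(11^2) = 11·(11−1) = 110 = 2 · 5 · 11.
Divisors of 110: 1, 2, 5, 10, 11, 22, 55, 110.
Test each divisor d:
56^1 ≡ 56
56^2 ≡ 111
56^5 ≡ 34
56^10 ≡ 67
56^11 ≡ 1
Hence ord(56) = 11.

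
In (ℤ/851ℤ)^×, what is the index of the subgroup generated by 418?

12

The order of 418 must divide φ(851) = φ(23·37) = (23−1)·(37−1) = 22·36 = 792 = 2^3 · 3^2 · 11.
Divisors of 792: 1, 2, 3, 4, 6, 8, 9, 11, 12, 18, 22, 24, 33, 36, 44, 66, 72, 88, 99, 132, 198, 264, 396, 792.
Evaluate successive powers at the divisors of 792:
418^1 ≡ 418 (mod 851)
418^2 ≡ 269 (mod 851)
418^3 ≡ 110 (mod 851)
418^4 ≡ 26 (mod 851)
418^6 ≡ 186 (mod 851)
418^8 ≡ 676 (mod 851)
418^9 ≡ 36 (mod 851)
418^11 ≡ 323 (mod 851)
418^12 ≡ 556 (mod 851)
418^18 ≡ 445 (mod 851)
418^22 ≡ 507 (mod 851)
418^24 ≡ 223 (mod 851)
418^33 ≡ 369 (mod 851)
418^36 ≡ 593 (mod 851)
418^44 ≡ 47 (mod 851)
418^66 ≡ 1 (mod 851) ✓
So ord_851(418) = 66, hence |⟨418⟩| = 66.
Index = |(Z/851Z)^×| / |⟨418⟩| = 792 / 66 = 12.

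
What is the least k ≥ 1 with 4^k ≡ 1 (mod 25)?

10

Since 4 ∈ (Z/25Z)^×, its order divides φ(25) = φ(5^2) = 5·(5−1) = 20 = 2^2 · 5.
Divisors of 20: 1, 2, 4, 5, 10, 20.
Evaluate successive powers at the divisors of 20:
4^1 ≡ 4
4^2 ≡ 16
4^4 ≡ 6
4^5 ≡ 24
4^10 ≡ 1
The smallest such exponent is 10, so the order of 4 is 10.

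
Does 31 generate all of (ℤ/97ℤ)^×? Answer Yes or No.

No

φ(97) = 97 − 1 = 96 = 2^5 · 3.
It suffices to check that the order of 31 is not a proper divisor of 96: compute 31^(96/q) for q ∈ {2, 3}.
31^48 ≡ 1 (mod 97)  [q = 2: ≡ 1 ✗]
31^32 ≡ 35 (mod 97)  [q = 3: ≢ 1 ✓]
The check at q = 2 fails, so 31 generates a proper subgroup.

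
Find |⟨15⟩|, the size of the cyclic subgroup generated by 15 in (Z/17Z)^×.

8

The order of 15 must divide φ(17) = 17 − 1 = 16 = 2^4.
Divisors of 16: 1, 2, 4, 8, 16.
Evaluate successive powers at the divisors of 16:
15^1 ≡ 15
15^2 ≡ 4
15^4 ≡ 16
15^8 ≡ 1
So ord_17(15) = 8.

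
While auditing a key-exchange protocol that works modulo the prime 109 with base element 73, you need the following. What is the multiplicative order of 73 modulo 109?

By Lagrange's theorem, ord_109(73) divides φ(109) = 109 − 1 = 108 = 2^2 · 3^3.
Divisors of 108: 1, 2, 3, 4, 6, 9, 12, 18, 27, 36, 54, 108.
Evaluate successive powers at the divisors of 108:
73^1 ≡ 73
73^2 ≡ 97
73^3 ≡ 105
73^4 ≡ 35
73^6 ≡ 16
73^9 ≡ 45
73^12 ≡ 38
73^18 ≡ 63
73^27 ≡ 1
So ord_109(73) = 27.

27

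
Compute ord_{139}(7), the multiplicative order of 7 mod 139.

ord(7) | φ(139) = 139 − 1 = 138 = 2 · 3 · 23.
Divisors of 138: 1, 2, 3, 6, 23, 46, 69, 138.
Compute 7^d (mod 139) for the divisors d until we hit 1:
7^1 ≡ 7 (mod 139)
7^2 ≡ 49 (mod 139)
7^3 ≡ 65 (mod 139)
7^6 ≡ 55 (mod 139)
7^23 ≡ 96 (mod 139)
7^46 ≡ 42 (mod 139)
7^69 ≡ 1 (mod 139) ✓
Hence ord(7) = 69.

69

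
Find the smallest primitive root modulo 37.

φ(37) = 37 − 1 = 36 = 2^2 · 3^2.
Test candidates g = 2, 3, … against the prime factors q ∈ {2, 3} of φ(37): g is a generator iff g^(36/q) ≢ 1 for every such q.
g = 2: 2^18 ≡ 36; 2^12 ≡ 26 — none is 1, so 2 is a primitive root.
Hence the least primitive root of 37 is 2.

2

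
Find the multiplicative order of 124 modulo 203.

By Lagrange's theorem, ord_203(124) divides φ(203) = φ(7·29) = (7−1)·(29−1) = 6·28 = 168 = 2^3 · 3 · 7.
Divisors of 168: 1, 2, 3, 4, 6, 7, 8, 12, 14, 21, 24, 28, 42, 56, 84, 168.
Test each divisor d:
124^1 ≡ 124 (mod 203)
124^2 ≡ 151 (mod 203)
124^3 ≡ 48 (mod 203)
124^4 ≡ 65 (mod 203)
124^6 ≡ 71 (mod 203)
124^7 ≡ 75 (mod 203)
124^8 ≡ 165 (mod 203)
124^12 ≡ 169 (mod 203)
124^14 ≡ 144 (mod 203)
124^21 ≡ 41 (mod 203)
124^24 ≡ 141 (mod 203)
124^28 ≡ 30 (mod 203)
124^42 ≡ 57 (mod 203)
124^56 ≡ 88 (mod 203)
124^84 ≡ 1 (mod 203) ✓
So ord_203(124) = 84.

84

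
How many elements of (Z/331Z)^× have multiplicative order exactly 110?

40

φ(331) = 331 − 1 = 330 = 2 · 3 · 5 · 11.
(Z/331Z)^× is cyclic (|G| = 330); a cyclic group of order m has exactly φ(d) elements of each order d | m, and none otherwise.
110 = 2 · 5 · 11 divides 330, and φ(110) = 40.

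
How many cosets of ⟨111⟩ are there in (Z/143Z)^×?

10

By Lagrange's theorem, ord_143(111) divides φ(143) = φ(11·13) = (11−1)·(13−1) = 10·12 = 120 = 2^3 · 3 · 5.
Divisors of 120: 1, 2, 3, 4, 5, 6, 8, 10, 12, 15, 20, 24, 30, 40, 60, 120.
Test each divisor d:
111^1 ≡ 111
111^2 ≡ 23
111^3 ≡ 122
111^4 ≡ 100
111^5 ≡ 89
111^6 ≡ 12
111^8 ≡ 133
111^10 ≡ 56
111^12 ≡ 1
The order of 111 is 12, so the subgroup it generates has 12 elements.
[(Z/143Z)^× : ⟨111⟩] = 120/12 = 10.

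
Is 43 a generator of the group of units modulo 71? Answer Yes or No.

No

φ(71) = 71 − 1 = 70 = 2 · 5 · 7.
Test 43^(70/q) mod 71 for each prime factor q of 70:
43^35 ≡ 1 (mod 71)  [q = 2: ≡ 1 ✗]
43^14 ≡ 57 (mod 71)  [q = 5: ≢ 1 ✓]
43^10 ≡ 30 (mod 71)  [q = 7: ≢ 1 ✓]
43^35 ≡ 1 shows ord(43) | 35, strictly less than φ(71); not a primitive root.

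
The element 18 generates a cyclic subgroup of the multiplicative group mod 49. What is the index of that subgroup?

Since 18 ∈ (Z/49Z)^×, its order divides φ(49) = φ(7^2) = 7·(7−1) = 42 = 2 · 3 · 7.
Divisors of 42: 1, 2, 3, 6, 7, 14, 21, 42.
Check 18^d mod 49 for each divisor in increasing order:
18^1 ≡ 18 (mod 49)
18^2 ≡ 30 (mod 49)
18^3 ≡ 1 (mod 49) ✓
So ord_49(18) = 3, hence |⟨18⟩| = 3.
The index is φ(49) / ord(18) = 42 / 3 = 14.

14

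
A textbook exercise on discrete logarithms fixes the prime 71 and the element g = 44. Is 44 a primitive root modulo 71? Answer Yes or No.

Yes

φ(71) = 71 − 1 = 70 = 2 · 5 · 7.
It suffices to check that the order of 44 is not a proper divisor of 70: compute 44^(70/q) for q ∈ {2, 5, 7}.
44^35 ≡ 70 (mod 71)  [q = 2: ≢ 1 ✓]
44^14 ≡ 57 (mod 71)  [q = 5: ≢ 1 ✓]
44^10 ≡ 45 (mod 71)  [q = 7: ≢ 1 ✓]
None equal 1, so ord_71(44) = 70: 44 is a primitive root.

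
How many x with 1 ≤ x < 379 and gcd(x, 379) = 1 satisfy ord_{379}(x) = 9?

6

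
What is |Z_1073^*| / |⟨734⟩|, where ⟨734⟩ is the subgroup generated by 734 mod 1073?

36

Since 734 ∈ (Z/1073Z)^×, its order divides φ(1073) = φ(29·37) = (29−1)·(37−1) = 28·36 = 1008 = 2^4 · 3^2 · 7.
Divisors of 1008: 1, 2, 3, 4, 6, 7, 8, 9, 12, 14, 16, 18, 21, 24, 28, 36, 42, 48, 56, 63, 72, 84, 112, 126, 144, 168, 252, 336, 504, 1008.
Test each divisor d:
734^1 ≡ 734 (mod 1073)
734^2 ≡ 110 (mod 1073)
734^3 ≡ 265 (mod 1073)
734^4 ≡ 297 (mod 1073)
734^6 ≡ 480 (mod 1073)
734^7 ≡ 376 (mod 1073)
734^8 ≡ 223 (mod 1073)
734^9 ≡ 586 (mod 1073)
734^12 ≡ 778 (mod 1073)
734^14 ≡ 813 (mod 1073)
734^16 ≡ 371 (mod 1073)
734^18 ≡ 36 (mod 1073)
734^21 ≡ 956 (mod 1073)
734^24 ≡ 112 (mod 1073)
734^28 ≡ 1 (mod 1073) ✓
So ord_1073(734) = 28, hence |⟨734⟩| = 28.
The index is φ(1073) / ord(734) = 1008 / 28 = 36.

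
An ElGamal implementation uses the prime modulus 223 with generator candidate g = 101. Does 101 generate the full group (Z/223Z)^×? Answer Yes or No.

No

φ(223) = 223 − 1 = 222 = 2 · 3 · 37.
It suffices to check that the order of 101 is not a proper divisor of 222: compute 101^(222/q) for q ∈ {2, 3, 37}.
101^111 ≡ 1 (mod 223)  [q = 2: ≡ 1 ✗]
101^74 ≡ 183 (mod 223)  [q = 3: ≢ 1 ✓]
101^6 ≡ 120 (mod 223)  [q = 37: ≢ 1 ✓]
101^111 ≡ 1 shows ord(101) | 111, strictly less than φ(223); not a primitive root.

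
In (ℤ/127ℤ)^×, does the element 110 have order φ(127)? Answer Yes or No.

Yes

φ(127) = 127 − 1 = 126 = 2 · 3^2 · 7.
It suffices to check that the order of 110 is not a proper divisor of 126: compute 110^(126/q) for q ∈ {2, 3, 7}.
110^63 ≡ 126 (mod 127)  [q = 2: ≢ 1 ✓]
110^42 ≡ 19 (mod 127)  [q = 3: ≢ 1 ✓]
110^18 ≡ 64 (mod 127)  [q = 7: ≢ 1 ✓]
Every test exponent gives a nontrivial residue, hence 110 generates the full group.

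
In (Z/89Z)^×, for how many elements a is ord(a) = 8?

4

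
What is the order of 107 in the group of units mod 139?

69

The order of 107 must divide φ(139) = 139 − 1 = 138 = 2 · 3 · 23.
Divisors of 138: 1, 2, 3, 6, 23, 46, 69, 138.
Evaluate successive powers at the divisors of 138:
107^1 ≡ 107 (mod 139)
107^2 ≡ 51 (mod 139)
107^3 ≡ 36 (mod 139)
107^6 ≡ 45 (mod 139)
107^23 ≡ 96 (mod 139)
107^46 ≡ 42 (mod 139)
107^69 ≡ 1 (mod 139) ✓
The smallest such exponent is 69, so the order of 107 is 69.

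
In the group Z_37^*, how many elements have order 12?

4

φ(37) = 37 − 1 = 36 = 2^2 · 3^2.
(Z/37Z)^× is cyclic (|G| = 36); a cyclic group of order m has exactly φ(d) elements of each order d | m, and none otherwise.
12 = 2^2 · 3 divides 36, and φ(12) = 4.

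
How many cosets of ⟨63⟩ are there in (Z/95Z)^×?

The order of 63 must divide φ(95) = φ(5·19) = (5−1)·(19−1) = 4·18 = 72 = 2^3 · 3^2.
Divisors of 72: 1, 2, 3, 4, 6, 8, 9, 12, 18, 24, 36, 72.
Test each divisor d:
63^1 ≡ 63 (mod 95)
63^2 ≡ 74 (mod 95)
63^3 ≡ 7 (mod 95)
63^4 ≡ 61 (mod 95)
63^6 ≡ 49 (mod 95)
63^8 ≡ 16 (mod 95)
63^9 ≡ 58 (mod 95)
63^12 ≡ 26 (mod 95)
63^18 ≡ 39 (mod 95)
63^24 ≡ 11 (mod 95)
63^36 ≡ 1 (mod 95) ✓
The order of 63 is 36, so the subgroup it generates has 36 elements.
Index = |(Z/95Z)^×| / |⟨63⟩| = 72 / 36 = 2.

2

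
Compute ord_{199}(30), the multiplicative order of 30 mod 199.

198

ord(30) | φ(199) = 199 − 1 = 198 = 2 · 3^2 · 11.
Divisors of 198: 1, 2, 3, 6, 9, 11, 18, 22, 33, 66, 99, 198.
Compute 30^d (mod 199) for the divisors d until we hit 1:
30^1 ≡ 30 (mod 199)
30^2 ≡ 104 (mod 199)
30^3 ≡ 135 (mod 199)
30^6 ≡ 116 (mod 199)
30^9 ≡ 138 (mod 199)
30^11 ≡ 24 (mod 199)
30^18 ≡ 139 (mod 199)
30^22 ≡ 178 (mod 199)
30^33 ≡ 93 (mod 199)
30^66 ≡ 92 (mod 199)
30^99 ≡ 198 (mod 199)
30^198 ≡ 1 (mod 199) ✓
The smallest such exponent is 198, so the order of 30 is 198.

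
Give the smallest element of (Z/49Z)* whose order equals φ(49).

φ(49) = φ(7^2) = 7·(7−1) = 42 = 2 · 3 · 7.
Test candidates g = 2, 3, … against the prime factors q ∈ {2, 3, 7} of φ(49): g is a generator iff g^(42/q) ≢ 1 for every such q.
g = 2: 2^21 ≡ 1 — hits 1, so not a primitive root.
g = 3: 3^21 ≡ 48; 3^14 ≡ 30; 3^6 ≡ 43 — none is 1, so 3 is a primitive root.
The smallest primitive root modulo 49 is 3.

3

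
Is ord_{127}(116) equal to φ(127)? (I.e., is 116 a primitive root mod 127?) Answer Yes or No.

Yes

φ(127) = 127 − 1 = 126 = 2 · 3^2 · 7.
It suffices to check that the order of 116 is not a proper divisor of 126: compute 116^(126/q) for q ∈ {2, 3, 7}.
116^63 ≡ 126 (mod 127)  [q = 2: ≢ 1 ✓]
116^42 ≡ 19 (mod 127)  [q = 3: ≢ 1 ✓]
116^18 ≡ 8 (mod 127)  [q = 7: ≢ 1 ✓]
All checks pass, so 116 has order 126 and is a primitive root modulo 127.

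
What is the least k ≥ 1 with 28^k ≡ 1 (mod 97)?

32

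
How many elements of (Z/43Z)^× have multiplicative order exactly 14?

6

φ(43) = 43 − 1 = 42 = 2 · 3 · 7.
Since (Z/43Z)^× is cyclic of order 42, the number of elements of order d is φ(d) when d | 42 and 0 otherwise.
14 = 2 · 7 divides 42, and φ(14) = 6.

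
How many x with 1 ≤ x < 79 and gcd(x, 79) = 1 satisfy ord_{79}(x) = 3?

φ(79) = 79 − 1 = 78 = 2 · 3 · 13.
In a cyclic group of order 78, there are φ(d) elements of order d for each divisor d of 78, and zero for non-divisors.
3 | 78, and φ(3) = 3 − 1 = 2.

2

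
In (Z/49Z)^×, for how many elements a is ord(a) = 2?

φ(49) = φ(7^2) = 7·(7−1) = 42 = 2 · 3 · 7.
Since (Z/49Z)^× is cyclic of order 42, the number of elements of order d is φ(d) when d | 42 and 0 otherwise.
2 | 42, and φ(2) = 2 − 1 = 1.

1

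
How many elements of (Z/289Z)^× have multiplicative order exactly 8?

4

φ(289) = φ(17^2) = 17·(17−1) = 272 = 2^4 · 17.
In a cyclic group of order 272, there are φ(d) elements of order d for each divisor d of 272, and zero for non-divisors.
8 = 2^3 divides 272, and φ(8) = 4.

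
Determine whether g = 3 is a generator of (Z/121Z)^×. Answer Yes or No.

No

φ(121) = φ(11^2) = 11·(11−1) = 110 = 2 · 5 · 11.
It suffices to check that the order of 3 is not a proper divisor of 110: compute 3^(110/q) for q ∈ {2, 5, 11}.
3^55 ≡ 1 (mod 121)  [q = 2: ≡ 1 ✗]
3^22 ≡ 9 (mod 121)  [q = 5: ≢ 1 ✓]
3^10 ≡ 1 (mod 121)  [q = 11: ≡ 1 ✗]
3^55 ≡ 1 shows ord(3) | 55, strictly less than φ(121); not a primitive root.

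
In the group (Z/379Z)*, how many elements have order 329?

0

φ(379) = 379 − 1 = 378 = 2 · 3^3 · 7.
In a cyclic group of order 378, there are φ(d) elements of order d for each divisor d of 378, and zero for non-divisors.
329 does not divide 378, so no element of (Z/379Z)^× has order 329.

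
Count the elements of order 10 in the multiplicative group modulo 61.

φ(61) = 61 − 1 = 60 = 2^2 · 3 · 5.
Since (Z/61Z)^× is cyclic of order 60, the number of elements of order d is φ(d) when d | 60 and 0 otherwise.
10 = 2 · 5 divides 60, and φ(10) = 4.

4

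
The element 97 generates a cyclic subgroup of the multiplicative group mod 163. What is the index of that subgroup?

The order of 97 must divide φ(163) = 163 − 1 = 162 = 2 · 3^4.
Divisors of 162: 1, 2, 3, 6, 9, 18, 27, 54, 81, 162.
Evaluate successive powers at the divisors of 162:
97^1 ≡ 97 (mod 163)
97^2 ≡ 118 (mod 163)
97^3 ≡ 36 (mod 163)
97^6 ≡ 155 (mod 163)
97^9 ≡ 38 (mod 163)
97^18 ≡ 140 (mod 163)
97^27 ≡ 104 (mod 163)
97^54 ≡ 58 (mod 163)
97^81 ≡ 1 (mod 163) ✓
The order of 97 is 81, so the subgroup it generates has 81 elements.
[(Z/163Z)^× : ⟨97⟩] = 162/81 = 2.

2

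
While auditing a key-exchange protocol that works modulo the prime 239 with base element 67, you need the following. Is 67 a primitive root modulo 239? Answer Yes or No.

No

φ(239) = 239 − 1 = 238 = 2 · 7 · 17.
67 is a primitive root mod 239 iff 67^(φ(239)/q) ≢ 1 for every prime q | φ(239), i.e. q ∈ {2, 7, 17}.
67^119 ≡ 1 (mod 239)  [q = 2: ≡ 1 ✗]
67^34 ≡ 1 (mod 239)  [q = 7: ≡ 1 ✗]
67^14 ≡ 71 (mod 239)  [q = 17: ≢ 1 ✓]
Since 67^119 ≡ 1, the order of 67 divides 119 < 238, so 67 is not a primitive root.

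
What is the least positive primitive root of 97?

5

φ(97) = 97 − 1 = 96 = 2^5 · 3.
Test candidates g = 2, 3, … against the prime factors q ∈ {2, 3} of φ(97): g is a generator iff g^(96/q) ≢ 1 for every such q.
g = 2: 2^48 ≡ 1 — hits 1, so not a primitive root.
g = 3: 3^48 ≡ 1 — hits 1, so not a primitive root.
g = 4: 4^48 ≡ 1 — hits 1, so not a primitive root.
g = 5: 5^48 ≡ 96; 5^32 ≡ 35 — none is 1, so 5 is a primitive root.
So 5 is the smallest generator of (Z/97Z)^×.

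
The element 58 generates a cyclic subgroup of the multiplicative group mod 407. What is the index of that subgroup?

ord(58) | φ(407) = φ(11·37) = (11−1)·(37−1) = 10·36 = 360 = 2^3 · 3^2 · 5.
Divisors of 360: 1, 2, 3, 4, 5, 6, 8, 9, 10, 12, 15, 18, 20, 24, 30, 36, 40, 45, 60, 72, 90, 120, 180, 360.
Compute 58^d (mod 407) for the divisors d until we hit 1:
58^1 ≡ 58 (mod 407)
58^2 ≡ 108 (mod 407)
58^3 ≡ 159 (mod 407)
58^4 ≡ 268 (mod 407)
58^5 ≡ 78 (mod 407)
58^6 ≡ 47 (mod 407)
58^8 ≡ 192 (mod 407)
58^9 ≡ 147 (mod 407)
58^10 ≡ 386 (mod 407)
58^12 ≡ 174 (mod 407)
58^15 ≡ 397 (mod 407)
58^18 ≡ 38 (mod 407)
58^20 ≡ 34 (mod 407)
58^24 ≡ 158 (mod 407)
58^30 ≡ 100 (mod 407)
58^36 ≡ 223 (mod 407)
58^40 ≡ 342 (mod 407)
58^45 ≡ 221 (mod 407)
58^60 ≡ 232 (mod 407)
58^72 ≡ 75 (mod 407)
58^90 ≡ 1 (mod 407) ✓
The order of 58 is 90, so the subgroup it generates has 90 elements.
Index = |(Z/407Z)^×| / |⟨58⟩| = 360 / 90 = 4.

4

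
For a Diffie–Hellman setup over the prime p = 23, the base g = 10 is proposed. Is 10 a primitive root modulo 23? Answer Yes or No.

Yes

φ(23) = 23 − 1 = 22 = 2 · 11.
10 is a primitive root mod 23 iff 10^(φ(23)/q) ≢ 1 for every prime q | φ(23), i.e. q ∈ {2, 11}.
10^11 ≡ 22 (mod 23)  [q = 2: ≢ 1 ✓]
10^2 ≡ 8 (mod 23)  [q = 11: ≢ 1 ✓]
Every test exponent gives a nontrivial residue, hence 10 generates the full group.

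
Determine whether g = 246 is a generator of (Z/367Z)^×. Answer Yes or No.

Yes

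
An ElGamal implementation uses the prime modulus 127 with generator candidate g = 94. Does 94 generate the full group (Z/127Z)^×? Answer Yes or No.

No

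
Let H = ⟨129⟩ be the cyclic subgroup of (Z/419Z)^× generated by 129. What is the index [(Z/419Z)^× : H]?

By Lagrange's theorem, ord_419(129) divides φ(419) = 419 − 1 = 418 = 2 · 11 · 19.
Divisors of 418: 1, 2, 11, 19, 22, 38, 209, 418.
Check 129^d mod 419 for each divisor in increasing order:
129^1 ≡ 129 (mod 419)
129^2 ≡ 300 (mod 419)
129^11 ≡ 1 (mod 419) ✓
Thus |⟨129⟩| = ord(129) = 11.
The index is φ(419) / ord(129) = 418 / 11 = 38.

38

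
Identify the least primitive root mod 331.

φ(331) = 331 − 1 = 330 = 2 · 3 · 5 · 11.
Test candidates g = 2, 3, … against the prime factors q ∈ {2, 3, 5, 11} of φ(331): g is a generator iff g^(330/q) ≢ 1 for every such q.
g = 2: 2^165 ≡ 330; 2^110 ≡ 299; 2^66 ≡ 64; 2^30 ≡ 1 — hits 1, so not a primitive root.
g = 3: 3^165 ≡ 330; 3^110 ≡ 299; 3^66 ≡ 64; 3^30 ≡ 270 — none is 1, so 3 is a primitive root.
Hence the least primitive root of 331 is 3.

3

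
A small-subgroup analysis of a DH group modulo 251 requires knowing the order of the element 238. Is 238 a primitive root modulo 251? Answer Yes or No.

φ(251) = 251 − 1 = 250 = 2 · 5^3.
An element g generates (Z/251Z)^× iff g^(250/q) ≢ 1 (mod 251) for each prime q ∈ {2, 5}.
238^125 ≡ 250 (mod 251)  [q = 2: ≢ 1 ✓]
238^50 ≡ 20 (mod 251)  [q = 5: ≢ 1 ✓]
None equal 1, so ord_251(238) = 250: 238 is a primitive root.

Yes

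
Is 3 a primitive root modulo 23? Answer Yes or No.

No

φ(23) = 23 − 1 = 22 = 2 · 11.
3 is a primitive root mod 23 iff 3^(φ(23)/q) ≢ 1 for every prime q | φ(23), i.e. q ∈ {2, 11}.
3^11 ≡ 1 (mod 23)  [q = 2: ≡ 1 ✗]
3^2 ≡ 9 (mod 23)  [q = 11: ≢ 1 ✓]
The check at q = 2 fails, so 3 generates a proper subgroup.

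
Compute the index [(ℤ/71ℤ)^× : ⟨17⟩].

7

The order of 17 must divide φ(71) = 71 − 1 = 70 = 2 · 5 · 7.
Divisors of 70: 1, 2, 5, 7, 10, 14, 35, 70.
Check 17^d mod 71 for each divisor in increasing order:
17^1 ≡ 17 (mod 71)
17^2 ≡ 5 (mod 71)
17^5 ≡ 70 (mod 71)
17^7 ≡ 66 (mod 71)
17^10 ≡ 1 (mod 71) ✓
So ord_71(17) = 10, hence |⟨17⟩| = 10.
[(Z/71Z)^× : ⟨17⟩] = 70/10 = 7.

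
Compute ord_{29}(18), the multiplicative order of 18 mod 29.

28

ord(18) | φ(29) = 29 − 1 = 28 = 2^2 · 7.
Divisors of 28: 1, 2, 4, 7, 14, 28.
Evaluate successive powers at the divisors of 28:
18^1 ≡ 18
18^2 ≡ 5
18^4 ≡ 25
18^7 ≡ 17
18^14 ≡ 28
18^28 ≡ 1
The smallest such exponent is 28, so the order of 18 is 28.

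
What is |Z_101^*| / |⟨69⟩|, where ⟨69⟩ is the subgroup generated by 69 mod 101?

The order of 69 must divide φ(101) = 101 − 1 = 100 = 2^2 · 5^2.
Divisors of 100: 1, 2, 4, 5, 10, 20, 25, 50, 100.
Check 69^d mod 101 for each divisor in increasing order:
69^1 ≡ 69 (mod 101)
69^2 ≡ 14 (mod 101)
69^4 ≡ 95 (mod 101)
69^5 ≡ 91 (mod 101)
69^10 ≡ 100 (mod 101)
69^20 ≡ 1 (mod 101) ✓
Thus |⟨69⟩| = ord(69) = 20.
The index is φ(101) / ord(69) = 100 / 20 = 5.

5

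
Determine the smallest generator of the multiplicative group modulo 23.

φ(23) = 23 − 1 = 22 = 2 · 11.
g is a primitive root iff g^(22/q) ≢ 1 (mod 23) for each prime q ∈ {2, 11}.
g = 2: 2^11 ≡ 1 — hits 1, so not a primitive root.
g = 3: 3^11 ≡ 1 — hits 1, so not a primitive root.
g = 4: 4^11 ≡ 1 — hits 1, so not a primitive root.
g = 5: 5^11 ≡ 22; 5^2 ≡ 2 — none is 1, so 5 is a primitive root.
So 5 is the smallest generator of (Z/23Z)^×.

5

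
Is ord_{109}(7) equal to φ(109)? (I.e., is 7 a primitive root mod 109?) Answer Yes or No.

φ(109) = 109 − 1 = 108 = 2^2 · 3^3.
7 is a primitive root mod 109 iff 7^(φ(109)/q) ≢ 1 for every prime q | φ(109), i.e. q ∈ {2, 3}.
7^54 ≡ 1 (mod 109)  [q = 2: ≡ 1 ✗]
7^36 ≡ 63 (mod 109)  [q = 3: ≢ 1 ✓]
7^54 ≡ 1 shows ord(7) | 54, strictly less than φ(109); not a primitive root.

No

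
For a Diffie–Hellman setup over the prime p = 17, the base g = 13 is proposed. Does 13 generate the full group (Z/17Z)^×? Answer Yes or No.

φ(17) = 17 − 1 = 16 = 2^4.
13 is a primitive root mod 17 iff 13^(φ(17)/q) ≢ 1 for every prime q | φ(17), i.e. q ∈ {2}.
13^8 ≡ 1 (mod 17)  [q = 2: ≡ 1 ✗]
The check at q = 2 fails, so 13 generates a proper subgroup.

No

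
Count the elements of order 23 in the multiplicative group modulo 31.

φ(31) = 31 − 1 = 30 = 2 · 3 · 5.
Since (Z/31Z)^× is cyclic of order 30, the number of elements of order d is φ(d) when d | 30 and 0 otherwise.
Since 23 ∤ 30, the count is 0.

0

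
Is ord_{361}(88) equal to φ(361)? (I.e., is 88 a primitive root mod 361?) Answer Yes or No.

No

φ(361) = φ(19^2) = 19·(19−1) = 342 = 2 · 3^2 · 19.
An element g generates (Z/361Z)^× iff g^(342/q) ≢ 1 (mod 361) for each prime q ∈ {2, 3, 19}.
88^171 ≡ 360 (mod 361)  [q = 2: ≢ 1 ✓]
88^114 ≡ 1 (mod 361)  [q = 3: ≡ 1 ✗]
88^18 ≡ 210 (mod 361)  [q = 19: ≢ 1 ✓]
Since 88^114 ≡ 1, the order of 88 divides 114 < 342, so 88 is not a primitive root.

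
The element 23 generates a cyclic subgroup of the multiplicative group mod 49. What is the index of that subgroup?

2

The order of 23 must divide φ(49) = φ(7^2) = 7·(7−1) = 42 = 2 · 3 · 7.
Divisors of 42: 1, 2, 3, 6, 7, 14, 21, 42.
Test each divisor d:
23^1 ≡ 23
23^2 ≡ 39
23^3 ≡ 15
23^6 ≡ 29
23^7 ≡ 30
23^14 ≡ 18
23^21 ≡ 1
The order of 23 is 21, so the subgroup it generates has 21 elements.
[(Z/49Z)^× : ⟨23⟩] = 42/21 = 2.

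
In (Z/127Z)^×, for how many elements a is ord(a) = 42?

12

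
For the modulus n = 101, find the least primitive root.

2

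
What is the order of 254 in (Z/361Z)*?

57

ord(254) | φ(361) = φ(19^2) = 19·(19−1) = 342 = 2 · 3^2 · 19.
Divisors of 342: 1, 2, 3, 6, 9, 18, 19, 38, 57, 114, 171, 342.
Check 254^d mod 361 for each divisor in increasing order:
254^1 ≡ 254 (mod 361)
254^2 ≡ 258 (mod 361)
254^3 ≡ 191 (mod 361)
254^6 ≡ 20 (mod 361)
254^9 ≡ 210 (mod 361)
254^18 ≡ 58 (mod 361)
254^19 ≡ 292 (mod 361)
254^38 ≡ 68 (mod 361)
254^57 ≡ 1 (mod 361) ✓
The smallest such exponent is 57, so the order of 254 is 57.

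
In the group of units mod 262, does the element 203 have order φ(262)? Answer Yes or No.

Yes

φ(262) = φ(2)·φ(131) = 1·130 = 130 = 2 · 5 · 13.
Test 203^(130/q) mod 262 for each prime factor q of 130:
203^65 ≡ 261 (mod 262)  [q = 2: ≢ 1 ✓]
203^26 ≡ 189 (mod 262)  [q = 5: ≢ 1 ✓]
203^10 ≡ 215 (mod 262)  [q = 13: ≢ 1 ✓]
None equal 1, so ord_262(203) = 130: 203 is a primitive root.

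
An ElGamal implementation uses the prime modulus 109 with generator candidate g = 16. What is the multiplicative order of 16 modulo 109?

9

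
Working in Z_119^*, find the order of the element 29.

16

By Lagrange's theorem, ord_119(29) divides φ(119) = φ(7·17) = (7−1)·(17−1) = 6·16 = 96 = 2^5 · 3.
Divisors of 96: 1, 2, 3, 4, 6, 8, 12, 16, 24, 32, 48, 96.
Test each divisor d:
29^1 ≡ 29 (mod 119)
29^2 ≡ 8 (mod 119)
29^3 ≡ 113 (mod 119)
29^4 ≡ 64 (mod 119)
29^6 ≡ 36 (mod 119)
29^8 ≡ 50 (mod 119)
29^12 ≡ 106 (mod 119)
29^16 ≡ 1 (mod 119) ✓
Hence ord(29) = 16.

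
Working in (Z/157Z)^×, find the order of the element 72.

The order of 72 must divide φ(157) = 157 − 1 = 156 = 2^2 · 3 · 13.
Divisors of 156: 1, 2, 3, 4, 6, 12, 13, 26, 39, 52, 78, 156.
Evaluate successive powers at the divisors of 156:
72^1 ≡ 72 (mod 157)
72^2 ≡ 3 (mod 157)
72^3 ≡ 59 (mod 157)
72^4 ≡ 9 (mod 157)
72^6 ≡ 27 (mod 157)
72^12 ≡ 101 (mod 157)
72^13 ≡ 50 (mod 157)
72^26 ≡ 145 (mod 157)
72^39 ≡ 28 (mod 157)
72^52 ≡ 144 (mod 157)
72^78 ≡ 156 (mod 157)
72^156 ≡ 1 (mod 157) ✓
The smallest such exponent is 156, so the order of 72 is 156.

156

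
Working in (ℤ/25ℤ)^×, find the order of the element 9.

The order of 9 must divide φ(25) = φ(5^2) = 5·(5−1) = 20 = 2^2 · 5.
Divisors of 20: 1, 2, 4, 5, 10, 20.
Test each divisor d:
9^1 ≡ 9
9^2 ≡ 6
9^4 ≡ 11
9^5 ≡ 24
9^10 ≡ 1
So ord_25(9) = 10.

10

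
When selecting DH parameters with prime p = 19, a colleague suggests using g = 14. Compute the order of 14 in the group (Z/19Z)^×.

By Lagrange's theorem, ord_19(14) divides φ(19) = 19 − 1 = 18 = 2 · 3^2.
Divisors of 18: 1, 2, 3, 6, 9, 18.
Compute 14^d (mod 19) for the divisors d until we hit 1:
14^1 ≡ 14 (mod 19)
14^2 ≡ 6 (mod 19)
14^3 ≡ 8 (mod 19)
14^6 ≡ 7 (mod 19)
14^9 ≡ 18 (mod 19)
14^18 ≡ 1 (mod 19) ✓
Therefore the multiplicative order of 14 modulo 19 is 18.

18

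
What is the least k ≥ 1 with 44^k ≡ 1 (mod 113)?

8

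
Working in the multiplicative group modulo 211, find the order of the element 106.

210

By Lagrange's theorem, ord_211(106) divides φ(211) = 211 − 1 = 210 = 2 · 3 · 5 · 7.
Divisors of 210: 1, 2, 3, 5, 6, 7, 10, 14, 15, 21, 30, 35, 42, 70, 105, 210.
Evaluate successive powers at the divisors of 210:
106^1 ≡ 106 (mod 211)
106^2 ≡ 53 (mod 211)
106^3 ≡ 132 (mod 211)
106^5 ≡ 33 (mod 211)
106^6 ≡ 122 (mod 211)
106^7 ≡ 61 (mod 211)
106^10 ≡ 34 (mod 211)
106^14 ≡ 134 (mod 211)
106^15 ≡ 67 (mod 211)
106^21 ≡ 156 (mod 211)
106^30 ≡ 58 (mod 211)
106^35 ≡ 15 (mod 211)
106^42 ≡ 71 (mod 211)
106^70 ≡ 14 (mod 211)
106^105 ≡ 210 (mod 211)
106^210 ≡ 1 (mod 211) ✓
So ord_211(106) = 210.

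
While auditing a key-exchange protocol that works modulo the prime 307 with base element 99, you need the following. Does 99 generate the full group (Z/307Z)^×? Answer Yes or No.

No

φ(307) = 307 − 1 = 306 = 2 · 3^2 · 17.
An element g generates (Z/307Z)^× iff g^(306/q) ≢ 1 (mod 307) for each prime q ∈ {2, 3, 17}.
99^153 ≡ 1 (mod 307)  [q = 2: ≡ 1 ✗]
99^102 ≡ 289 (mod 307)  [q = 3: ≢ 1 ✓]
99^18 ≡ 304 (mod 307)  [q = 17: ≢ 1 ✓]
99^153 ≡ 1 shows ord(99) | 153, strictly less than φ(307); not a primitive root.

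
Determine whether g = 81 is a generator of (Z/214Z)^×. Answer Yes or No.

φ(214) = φ(2)·φ(107) = 1·106 = 106 = 2 · 53.
Test 81^(106/q) mod 214 for each prime factor q of 106:
81^53 ≡ 1 (mod 214)  [q = 2: ≡ 1 ✗]
81^2 ≡ 141 (mod 214)  [q = 53: ≢ 1 ✓]
81^53 ≡ 1 shows ord(81) | 53, strictly less than φ(214); not a primitive root.

No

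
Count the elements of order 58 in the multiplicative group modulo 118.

φ(118) = φ(2)·φ(59) = 1·58 = 58 = 2 · 29.
Since (Z/118Z)^× is cyclic of order 58, the number of elements of order d is φ(d) when d | 58 and 0 otherwise.
58 = 2 · 29 divides 58, and φ(58) = 28.

28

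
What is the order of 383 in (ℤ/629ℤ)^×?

The order of 383 must divide φ(629) = φ(17·37) = (17−1)·(37−1) = 16·36 = 576 = 2^6 · 3^2.
Divisors of 576: 1, 2, 3, 4, 6, 8, 9, 12, 16, 18, 24, 32, 36, 48, 64, 72, 96, 144, 192, 288, 576.
Evaluate successive powers at the divisors of 576:
383^1 ≡ 383 (mod 629)
383^2 ≡ 132 (mod 629)
383^3 ≡ 236 (mod 629)
383^4 ≡ 441 (mod 629)
383^6 ≡ 344 (mod 629)
383^8 ≡ 120 (mod 629)
383^9 ≡ 43 (mod 629)
383^12 ≡ 84 (mod 629)
383^16 ≡ 562 (mod 629)
383^18 ≡ 591 (mod 629)
383^24 ≡ 137 (mod 629)
383^32 ≡ 86 (mod 629)
383^36 ≡ 186 (mod 629)
383^48 ≡ 528 (mod 629)
383^64 ≡ 477 (mod 629)
383^72 ≡ 1 (mod 629) ✓
The smallest such exponent is 72, so the order of 383 is 72.

72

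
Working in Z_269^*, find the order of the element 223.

268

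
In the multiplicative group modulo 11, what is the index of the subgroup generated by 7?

The order of 7 must divide φ(11) = 11 − 1 = 10 = 2 · 5.
Divisors of 10: 1, 2, 5, 10.
Test each divisor d:
7^1 ≡ 7 (mod 11)
7^2 ≡ 5 (mod 11)
7^5 ≡ 10 (mod 11)
7^10 ≡ 1 (mod 11) ✓
So ord_11(7) = 10, hence |⟨7⟩| = 10.
Index = |(Z/11Z)^×| / |⟨7⟩| = 10 / 10 = 1.

1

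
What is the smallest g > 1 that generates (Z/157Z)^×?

5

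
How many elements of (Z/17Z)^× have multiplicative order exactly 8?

4

φ(17) = 17 − 1 = 16 = 2^4.
In a cyclic group of order 16, there are φ(d) elements of order d for each divisor d of 16, and zero for non-divisors.
8 = 2^3 divides 16, and φ(8) = 4.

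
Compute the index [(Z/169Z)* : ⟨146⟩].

52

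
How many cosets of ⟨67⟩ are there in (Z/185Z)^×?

4

By Lagrange's theorem, ord_185(67) divides φ(185) = φ(5·37) = (5−1)·(37−1) = 4·36 = 144 = 2^4 · 3^2.
Divisors of 144: 1, 2, 3, 4, 6, 8, 9, 12, 16, 18, 24, 36, 48, 72, 144.
Check 67^d mod 185 for each divisor in increasing order:
67^1 ≡ 67
67^2 ≡ 49
67^3 ≡ 138
67^4 ≡ 181
67^6 ≡ 174
67^8 ≡ 16
67^9 ≡ 147
67^12 ≡ 121
67^16 ≡ 71
67^18 ≡ 149
67^24 ≡ 26
67^36 ≡ 1
So ord_185(67) = 36, hence |⟨67⟩| = 36.
[(Z/185Z)^× : ⟨67⟩] = 144/36 = 4.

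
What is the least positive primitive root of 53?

φ(53) = 53 − 1 = 52 = 2^2 · 13.
g is a primitive root iff g^(52/q) ≢ 1 (mod 53) for each prime q ∈ {2, 13}.
g = 2: 2^26 ≡ 52; 2^4 ≡ 16 — none is 1, so 2 is a primitive root.
Hence the least primitive root of 53 is 2.

2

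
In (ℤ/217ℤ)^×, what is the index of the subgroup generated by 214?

ord(214) | φ(217) = φ(7·31) = (7−1)·(31−1) = 6·30 = 180 = 2^2 · 3^2 · 5.
Divisors of 180: 1, 2, 3, 4, 5, 6, 9, 10, 12, 15, 18, 20, 30, 36, 45, 60, 90, 180.
Check 214^d mod 217 for each divisor in increasing order:
214^1 ≡ 214 (mod 217)
214^2 ≡ 9 (mod 217)
214^3 ≡ 190 (mod 217)
214^4 ≡ 81 (mod 217)
214^5 ≡ 191 (mod 217)
214^6 ≡ 78 (mod 217)
214^9 ≡ 64 (mod 217)
214^10 ≡ 25 (mod 217)
214^12 ≡ 8 (mod 217)
214^15 ≡ 1 (mod 217) ✓
Thus |⟨214⟩| = ord(214) = 15.
[(Z/217Z)^× : ⟨214⟩] = 180/15 = 12.

12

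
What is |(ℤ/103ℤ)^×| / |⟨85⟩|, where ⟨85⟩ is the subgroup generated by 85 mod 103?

1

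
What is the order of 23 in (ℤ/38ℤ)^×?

By Lagrange's theorem, ord_38(23) divides φ(38) = φ(2)·φ(19) = 1·18 = 18 = 2 · 3^2.
Divisors of 18: 1, 2, 3, 6, 9, 18.
Evaluate successive powers at the divisors of 18:
23^1 ≡ 23 (mod 38)
23^2 ≡ 35 (mod 38)
23^3 ≡ 7 (mod 38)
23^6 ≡ 11 (mod 38)
23^9 ≡ 1 (mod 38) ✓
Therefore the multiplicative order of 23 modulo 38 is 9.

9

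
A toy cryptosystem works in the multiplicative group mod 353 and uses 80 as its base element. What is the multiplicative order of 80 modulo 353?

352

ord(80) | φ(353) = 353 − 1 = 352 = 2^5 · 11.
Divisors of 352: 1, 2, 4, 8, 11, 16, 22, 32, 44, 88, 176, 352.
Compute 80^d (mod 353) for the divisors d until we hit 1:
80^1 ≡ 80 (mod 353)
80^2 ≡ 46 (mod 353)
80^4 ≡ 351 (mod 353)
80^8 ≡ 4 (mod 353)
80^11 ≡ 247 (mod 353)
80^16 ≡ 16 (mod 353)
80^22 ≡ 293 (mod 353)
80^32 ≡ 256 (mod 353)
80^44 ≡ 70 (mod 353)
80^88 ≡ 311 (mod 353)
80^176 ≡ 352 (mod 353)
80^352 ≡ 1 (mod 353) ✓
Hence ord(80) = 352.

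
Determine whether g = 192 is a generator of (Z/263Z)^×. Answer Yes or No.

φ(263) = 263 − 1 = 262 = 2 · 131.
192 is a primitive root mod 263 iff 192^(φ(263)/q) ≢ 1 for every prime q | φ(263), i.e. q ∈ {2, 131}.
192^131 ≡ 1 (mod 263)  [q = 2: ≡ 1 ✗]
192^2 ≡ 44 (mod 263)  [q = 131: ≢ 1 ✓]
The check at q = 2 fails, so 192 generates a proper subgroup.

No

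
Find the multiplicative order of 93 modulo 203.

42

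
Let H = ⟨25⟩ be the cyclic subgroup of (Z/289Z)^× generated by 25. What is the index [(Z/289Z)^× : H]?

2

The order of 25 must divide φ(289) = φ(17^2) = 17·(17−1) = 272 = 2^4 · 17.
Divisors of 272: 1, 2, 4, 8, 16, 17, 34, 68, 136, 272.
Evaluate successive powers at the divisors of 272:
25^1 ≡ 25 (mod 289)
25^2 ≡ 47 (mod 289)
25^4 ≡ 186 (mod 289)
25^8 ≡ 205 (mod 289)
25^16 ≡ 120 (mod 289)
25^17 ≡ 110 (mod 289)
25^34 ≡ 251 (mod 289)
25^68 ≡ 288 (mod 289)
25^136 ≡ 1 (mod 289) ✓
So ord_289(25) = 136, hence |⟨25⟩| = 136.
Index = |(Z/289Z)^×| / |⟨25⟩| = 272 / 136 = 2.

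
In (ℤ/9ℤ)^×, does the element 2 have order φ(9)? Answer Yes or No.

φ(9) = φ(3^2) = 3·(3−1) = 6 = 2 · 3.
It suffices to check that the order of 2 is not a proper divisor of 6: compute 2^(6/q) for q ∈ {2, 3}.
2^3 ≡ 8 (mod 9)  [q = 2: ≢ 1 ✓]
2^2 ≡ 4 (mod 9)  [q = 3: ≢ 1 ✓]
Every test exponent gives a nontrivial residue, hence 2 generates the full group.

Yes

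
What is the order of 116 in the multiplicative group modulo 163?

162

The order of 116 must divide φ(163) = 163 − 1 = 162 = 2 · 3^4.
Divisors of 162: 1, 2, 3, 6, 9, 18, 27, 54, 81, 162.
Test each divisor d:
116^1 ≡ 116 (mod 163)
116^2 ≡ 90 (mod 163)
116^3 ≡ 8 (mod 163)
116^6 ≡ 64 (mod 163)
116^9 ≡ 23 (mod 163)
116^18 ≡ 40 (mod 163)
116^27 ≡ 105 (mod 163)
116^54 ≡ 104 (mod 163)
116^81 ≡ 162 (mod 163)
116^162 ≡ 1 (mod 163) ✓
The smallest such exponent is 162, so the order of 116 is 162.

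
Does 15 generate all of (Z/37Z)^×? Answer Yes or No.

φ(37) = 37 − 1 = 36 = 2^2 · 3^2.
Test 15^(36/q) mod 37 for each prime factor q of 36:
15^18 ≡ 36 (mod 37)  [q = 2: ≢ 1 ✓]
15^12 ≡ 26 (mod 37)  [q = 3: ≢ 1 ✓]
All checks pass, so 15 has order 36 and is a primitive root modulo 37.

Yes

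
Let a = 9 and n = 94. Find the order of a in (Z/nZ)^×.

Since 9 ∈ (Z/94Z)^×, its order divides φ(94) = φ(2)·φ(47) = 1·46 = 46 = 2 · 23.
Divisors of 46: 1, 2, 23, 46.
Evaluate successive powers at the divisors of 46:
9^1 ≡ 9 (mod 94)
9^2 ≡ 81 (mod 94)
9^23 ≡ 1 (mod 94) ✓
Hence ord(9) = 23.

23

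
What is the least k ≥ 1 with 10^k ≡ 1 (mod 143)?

6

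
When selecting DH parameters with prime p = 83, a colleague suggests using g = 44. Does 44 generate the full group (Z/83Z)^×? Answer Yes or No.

No

φ(83) = 83 − 1 = 82 = 2 · 41.
44 is a primitive root mod 83 iff 44^(φ(83)/q) ≢ 1 for every prime q | φ(83), i.e. q ∈ {2, 41}.
44^41 ≡ 1 (mod 83)  [q = 2: ≡ 1 ✗]
44^2 ≡ 27 (mod 83)  [q = 41: ≢ 1 ✓]
The check at q = 2 fails, so 44 generates a proper subgroup.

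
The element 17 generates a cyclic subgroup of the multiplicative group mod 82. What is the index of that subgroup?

ord(17) | φ(82) = φ(2)·φ(41) = 1·40 = 40 = 2^3 · 5.
Divisors of 40: 1, 2, 4, 5, 8, 10, 20, 40.
Evaluate successive powers at the divisors of 40:
17^1 ≡ 17
17^2 ≡ 43
17^4 ≡ 45
17^5 ≡ 27
17^8 ≡ 57
17^10 ≡ 73
17^20 ≡ 81
17^40 ≡ 1
The order of 17 is 40, so the subgroup it generates has 40 elements.
The index is φ(82) / ord(17) = 40 / 40 = 1.

1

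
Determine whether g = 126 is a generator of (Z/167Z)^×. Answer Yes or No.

φ(167) = 167 − 1 = 166 = 2 · 83.
126 is a primitive root mod 167 iff 126^(φ(167)/q) ≢ 1 for every prime q | φ(167), i.e. q ∈ {2, 83}.
126^83 ≡ 1 (mod 167)  [q = 2: ≡ 1 ✗]
126^2 ≡ 11 (mod 167)  [q = 83: ≢ 1 ✓]
The check at q = 2 fails, so 126 generates a proper subgroup.

No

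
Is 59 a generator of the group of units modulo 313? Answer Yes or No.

φ(313) = 313 − 1 = 312 = 2^3 · 3 · 13.
Test 59^(312/q) mod 313 for each prime factor q of 312:
59^156 ≡ 312 (mod 313)  [q = 2: ≢ 1 ✓]
59^104 ≡ 98 (mod 313)  [q = 3: ≢ 1 ✓]
59^24 ≡ 48 (mod 313)  [q = 13: ≢ 1 ✓]
Every test exponent gives a nontrivial residue, hence 59 generates the full group.

Yes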